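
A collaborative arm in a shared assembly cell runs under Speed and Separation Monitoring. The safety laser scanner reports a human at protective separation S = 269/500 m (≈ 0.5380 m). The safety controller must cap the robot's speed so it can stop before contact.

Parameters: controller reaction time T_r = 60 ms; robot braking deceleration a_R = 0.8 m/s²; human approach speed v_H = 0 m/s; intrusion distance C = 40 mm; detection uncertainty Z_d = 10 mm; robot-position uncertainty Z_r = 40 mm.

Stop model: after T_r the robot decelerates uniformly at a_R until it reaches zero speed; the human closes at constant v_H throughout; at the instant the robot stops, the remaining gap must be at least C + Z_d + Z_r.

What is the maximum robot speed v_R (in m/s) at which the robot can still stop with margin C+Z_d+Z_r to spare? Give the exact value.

v_R_max = 4/5 m/s = 0.8000 m/s

at the boundary: (5/8)·v² + (3/50)·v + (-56/125) = 0
  disc = (3/50)² − 4·(5/8)·(-56/125) = 2809/2500 ; √disc = 53/50
  v_R = (−(3/50) + 53/50) / (2·(5/8)) = 4/5 m/s
check:
T_s = v_R/a_R = (4/5)/(4/5) = 1.0000 s
robot covers v_R·T_r = 0.8000·0.0600 = 0.0480 m before braking
braking distance = 0.8000²/(2·0.8000) = 0.4000 m
person approaches 0.0000·(0.0600+1.0000) = 0.0000 m
residual clearance needed = 0.0400+0.0100+0.0400 = 0.0900 m
sum ≈ 0.0480+0.4000+0.0000+0.0900 ≈ 0.5380 m = S ✓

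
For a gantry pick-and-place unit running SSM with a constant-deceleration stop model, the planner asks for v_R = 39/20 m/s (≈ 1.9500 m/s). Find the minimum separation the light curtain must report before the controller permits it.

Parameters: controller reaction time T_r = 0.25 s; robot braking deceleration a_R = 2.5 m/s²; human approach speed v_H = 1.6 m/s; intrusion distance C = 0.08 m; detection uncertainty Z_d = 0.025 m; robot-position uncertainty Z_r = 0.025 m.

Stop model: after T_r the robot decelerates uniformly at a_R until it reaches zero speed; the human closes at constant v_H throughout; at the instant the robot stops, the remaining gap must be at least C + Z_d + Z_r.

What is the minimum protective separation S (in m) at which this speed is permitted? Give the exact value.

S_min = 1513/500 m = 3.0260 m

T_s = v_R/a_R = (39/20)/(5/2) = 0.7800 s
robot covers v_R·T_r = 1.9500·0.2500 = 0.4875 m before braking
robot under decel: 1.9500²/(2·2.5000) = 0.7605 m
person approaches 1.6000·(0.2500+0.7800) = 1.6480 m
margins: 0.0800+0.0250+0.0250 = 0.1300 m
S_min ≈ 0.4875+0.7605+1.6480+0.1300  ⇒  S_min = 1513/500 m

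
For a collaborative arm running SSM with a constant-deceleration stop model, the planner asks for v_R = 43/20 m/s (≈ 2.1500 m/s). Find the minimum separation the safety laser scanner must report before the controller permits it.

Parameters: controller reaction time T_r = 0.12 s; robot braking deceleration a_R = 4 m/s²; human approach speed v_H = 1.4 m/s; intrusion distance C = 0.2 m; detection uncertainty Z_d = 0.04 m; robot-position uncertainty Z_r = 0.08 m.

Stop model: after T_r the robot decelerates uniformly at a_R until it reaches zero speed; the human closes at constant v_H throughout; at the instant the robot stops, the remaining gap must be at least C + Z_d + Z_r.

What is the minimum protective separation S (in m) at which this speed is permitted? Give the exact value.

stop time T_s = (43/20)/4 = 0.5375 s
reaction-phase robot travel = 2.1500·0.1200 = 0.2580 m
robot covers 2.1500·0.5375 − ½·4.0000·0.5375² = 0.5778 m while stopping
human over T_r+T_s: 1.4000·(0.1200+0.5375) = 0.9205 m
C+Z_d+Z_r = 0.2000+0.0400+0.0800 = 0.3200 m
S_min ≈ 0.2580+0.5778+0.9205+0.3200  ⇒  S_min = 33221/16000 m

S_min = 33221/16000 m = 2.0763 m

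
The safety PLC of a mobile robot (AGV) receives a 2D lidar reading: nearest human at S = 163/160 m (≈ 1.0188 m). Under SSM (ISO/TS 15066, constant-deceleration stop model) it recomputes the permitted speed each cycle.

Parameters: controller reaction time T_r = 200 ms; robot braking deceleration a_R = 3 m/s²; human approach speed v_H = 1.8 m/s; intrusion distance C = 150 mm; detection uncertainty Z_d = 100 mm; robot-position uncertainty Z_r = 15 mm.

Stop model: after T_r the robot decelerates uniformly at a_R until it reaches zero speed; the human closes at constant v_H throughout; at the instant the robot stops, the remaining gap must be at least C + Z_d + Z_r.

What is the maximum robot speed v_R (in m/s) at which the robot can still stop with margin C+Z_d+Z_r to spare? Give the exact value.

v_R_max = 9/20 m/s = 0.4500 m/s

collect terms ⇒ (1/6)·v_R² + (4/5)·v_R + (-63/160) = 0
  disc = (4/5)² − 4·(1/6)·(-63/160) = 361/400 ; √disc = 19/20
  v_R = (−(4/5) + 19/20) / (2·(1/6)) = 9/20 m/s
check:
T_s = v_R/a_R = (9/20)/3 = 0.1500 s
robot in T_r: 0.4500·0.2000 = 0.0900 m
robot covers 0.4500·0.1500 − ½·3.0000·0.1500² = 0.0338 m while stopping
human closes 1.8000·0.3500 = 0.6300 m
C+Z_d+Z_r = 0.1500+0.1000+0.0150 = 0.2650 m
sum ≈ 0.0900+0.0338+0.6300+0.2650 ≈ 1.0188 m = S ✓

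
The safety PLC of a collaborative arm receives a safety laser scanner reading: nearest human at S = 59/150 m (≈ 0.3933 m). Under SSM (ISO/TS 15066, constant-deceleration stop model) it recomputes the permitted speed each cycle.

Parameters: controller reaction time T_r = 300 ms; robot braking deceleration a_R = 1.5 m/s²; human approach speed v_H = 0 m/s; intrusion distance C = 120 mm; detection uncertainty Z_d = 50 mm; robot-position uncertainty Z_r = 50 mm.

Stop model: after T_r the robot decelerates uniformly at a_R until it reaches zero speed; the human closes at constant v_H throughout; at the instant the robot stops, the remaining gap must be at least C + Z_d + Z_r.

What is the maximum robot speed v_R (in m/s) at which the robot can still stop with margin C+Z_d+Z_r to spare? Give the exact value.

quadratic (1/3)·v² + (3/10)·v + (-13/75) = 0
  disc = (3/10)² − 4·(1/3)·(-13/75) = 289/900 ; √disc = 17/30
  v_R = (−(3/10) + 17/30) / (2·(1/3)) = 2/5 m/s
check:
T_s = v_R/a_R = (2/5)/(3/2) = 0.2667 s
robot in T_r: 0.4000·0.3000 = 0.1200 m
braking distance = 0.4000²/(2·1.5000) = 0.0533 m
human over T_r+T_s: 0.0000·(0.3000+0.2667) = 0.0000 m
margins: 0.1200+0.0500+0.0500 = 0.2200 m
sum ≈ 0.1200+0.0533+0.0000+0.2200 ≈ 0.3933 m = S ✓

v_R_max = 2/5 m/s = 0.4000 m/s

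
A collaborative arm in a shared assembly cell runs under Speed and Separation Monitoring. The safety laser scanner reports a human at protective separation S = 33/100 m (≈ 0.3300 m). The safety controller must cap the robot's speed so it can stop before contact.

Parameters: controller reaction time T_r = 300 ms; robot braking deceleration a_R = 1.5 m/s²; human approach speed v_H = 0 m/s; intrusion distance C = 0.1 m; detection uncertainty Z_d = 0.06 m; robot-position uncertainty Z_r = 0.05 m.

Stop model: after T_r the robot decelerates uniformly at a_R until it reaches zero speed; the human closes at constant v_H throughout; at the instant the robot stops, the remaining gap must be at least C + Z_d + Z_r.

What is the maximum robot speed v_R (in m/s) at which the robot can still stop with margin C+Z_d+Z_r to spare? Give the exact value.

collect terms ⇒ (1/3)·v_R² + (3/10)·v_R + (-3/25) = 0
  disc = (3/10)² − 4·(1/3)·(-3/25) = 1/4 ; √disc = 1/2
  v_R = (−(3/10) + 1/2) / (2·(1/3)) = 3/10 m/s
check:
stop time T_s = (3/10)/(3/2) = 0.2000 s
reaction-phase robot travel = 0.3000·0.3000 = 0.0900 m
robot under decel: 0.3000²/(2·1.5000) = 0.0300 m
human closes 0.0000·0.5000 = 0.0000 m
C+Z_d+Z_r = 0.1000+0.0600+0.0500 = 0.2100 m
sum ≈ 0.0900+0.0300+0.0000+0.2100 ≈ 0.3300 m = S ✓

v_R_max = 3/10 m/s = 0.3000 m/s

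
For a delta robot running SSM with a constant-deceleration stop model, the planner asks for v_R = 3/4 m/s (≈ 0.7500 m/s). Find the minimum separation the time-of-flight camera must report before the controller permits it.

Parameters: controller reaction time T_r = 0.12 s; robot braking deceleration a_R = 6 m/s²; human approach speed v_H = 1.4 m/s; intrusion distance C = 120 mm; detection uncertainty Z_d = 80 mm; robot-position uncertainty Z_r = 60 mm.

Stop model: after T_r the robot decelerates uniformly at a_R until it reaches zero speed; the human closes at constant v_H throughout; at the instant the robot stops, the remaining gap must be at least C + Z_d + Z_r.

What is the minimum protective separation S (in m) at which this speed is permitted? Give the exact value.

T_s = v_R/a_R = (3/4)/6 = 0.1250 s
robot covers v_R·T_r = 0.7500·0.1200 = 0.0900 m before braking
braking distance = 0.7500²/(2·6.0000) = 0.0469 m
person approaches 1.4000·(0.1200+0.1250) = 0.3430 m
C+Z_d+Z_r = 0.1200+0.0800+0.0600 = 0.2600 m
S_min ≈ 0.0900+0.0469+0.3430+0.2600  ⇒  S_min = 5919/8000 m

S_min = 5919/8000 m = 0.7399 m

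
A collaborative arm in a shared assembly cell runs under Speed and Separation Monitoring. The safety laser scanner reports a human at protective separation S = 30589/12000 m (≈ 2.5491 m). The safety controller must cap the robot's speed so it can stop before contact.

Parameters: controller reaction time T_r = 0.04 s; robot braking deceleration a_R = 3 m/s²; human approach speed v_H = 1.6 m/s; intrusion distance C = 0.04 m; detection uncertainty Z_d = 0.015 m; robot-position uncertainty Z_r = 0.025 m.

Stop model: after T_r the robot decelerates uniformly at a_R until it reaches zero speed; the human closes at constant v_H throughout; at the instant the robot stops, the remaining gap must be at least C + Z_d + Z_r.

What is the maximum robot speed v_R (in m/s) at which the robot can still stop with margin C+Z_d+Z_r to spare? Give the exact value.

collect terms ⇒ (1/6)·v_R² + (43/75)·v_R + (-28861/12000) = 0
  disc = (43/75)² − 4·(1/6)·(-28861/12000) = 19321/10000 ; √disc = 139/100
  v_R = (−(43/75) + 139/100) / (2·(1/6)) = 49/20 m/s
check:
T_s = v_R/a_R = (49/20)/3 = 0.8167 s
robot covers v_R·T_r = 2.4500·0.0400 = 0.0980 m before braking
robot covers 2.4500·0.8167 − ½·3.0000·0.8167² = 1.0004 m while stopping
human over T_r+T_s: 1.6000·(0.0400+0.8167) = 1.3707 m
margins: 0.0400+0.0150+0.0250 = 0.0800 m
sum ≈ 0.0980+1.0004+1.3707+0.0800 ≈ 2.5491 m = S ✓

v_R_max = 49/20 m/s = 2.4500 m/s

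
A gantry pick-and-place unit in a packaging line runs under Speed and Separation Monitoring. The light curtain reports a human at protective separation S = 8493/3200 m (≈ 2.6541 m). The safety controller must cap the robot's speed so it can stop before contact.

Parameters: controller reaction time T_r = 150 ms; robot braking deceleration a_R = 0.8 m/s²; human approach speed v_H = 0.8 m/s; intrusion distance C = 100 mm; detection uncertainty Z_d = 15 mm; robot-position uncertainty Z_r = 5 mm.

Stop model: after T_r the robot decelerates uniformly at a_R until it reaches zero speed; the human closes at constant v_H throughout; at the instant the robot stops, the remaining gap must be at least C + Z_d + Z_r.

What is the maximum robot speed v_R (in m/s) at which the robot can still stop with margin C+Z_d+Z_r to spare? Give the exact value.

v_R_max = 5/4 m/s = 1.2500 m/s

at the boundary: (5/8)·v² + (23/20)·v + (-309/128) = 0
  disc = (23/20)² − 4·(5/8)·(-309/128) = 47089/6400 ; √disc = 217/80
  v_R = (−(23/20) + 217/80) / (2·(5/8)) = 5/4 m/s
check:
T_s = v_R/a_R = (5/4)/(4/5) = 1.5625 s
robot covers v_R·T_r = 1.2500·0.1500 = 0.1875 m before braking
braking distance = 1.2500²/(2·0.8000) = 0.9766 m
human closes 0.8000·1.7125 = 1.3700 m
residual clearance needed = 0.1000+0.0150+0.0050 = 0.1200 m
sum ≈ 0.1875+0.9766+1.3700+0.1200 ≈ 2.6541 m = S ✓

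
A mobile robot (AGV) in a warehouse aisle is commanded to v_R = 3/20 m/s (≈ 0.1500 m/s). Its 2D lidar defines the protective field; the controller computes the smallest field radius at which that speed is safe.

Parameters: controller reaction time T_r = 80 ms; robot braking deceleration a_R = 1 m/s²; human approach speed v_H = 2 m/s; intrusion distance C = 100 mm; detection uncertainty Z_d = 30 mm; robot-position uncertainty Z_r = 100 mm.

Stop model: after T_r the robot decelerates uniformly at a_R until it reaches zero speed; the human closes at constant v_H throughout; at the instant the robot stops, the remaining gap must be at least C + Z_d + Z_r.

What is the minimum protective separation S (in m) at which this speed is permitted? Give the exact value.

S_min = 2853/4000 m = 0.7133 m

T_s = v_R/a_R = (3/20)/1 = 0.1500 s
robot in T_r: 0.1500·0.0800 = 0.0120 m
robot covers 0.1500·0.1500 − ½·1.0000·0.1500² = 0.0112 m while stopping
person approaches 2.0000·(0.0800+0.1500) = 0.4600 m
margins: 0.1000+0.0300+0.1000 = 0.2300 m
S_min ≈ 0.0120+0.0112+0.4600+0.2300  ⇒  S_min = 2853/4000 m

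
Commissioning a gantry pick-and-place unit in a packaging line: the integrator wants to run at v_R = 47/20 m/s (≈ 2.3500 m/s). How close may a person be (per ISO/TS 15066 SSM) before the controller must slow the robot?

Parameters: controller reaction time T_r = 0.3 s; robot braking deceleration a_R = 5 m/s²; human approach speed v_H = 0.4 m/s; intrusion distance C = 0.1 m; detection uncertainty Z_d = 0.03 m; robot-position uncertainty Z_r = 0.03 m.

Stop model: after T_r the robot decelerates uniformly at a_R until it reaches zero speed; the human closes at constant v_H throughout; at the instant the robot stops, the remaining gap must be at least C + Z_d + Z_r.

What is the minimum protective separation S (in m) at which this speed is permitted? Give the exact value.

S_min = 6901/4000 m = 1.7252 m

T_s = v_R/a_R = (47/20)/5 = 0.4700 s
robot covers v_R·T_r = 2.3500·0.3000 = 0.7050 m before braking
robot under decel: 2.3500²/(2·5.0000) = 0.5523 m
human closes 0.4000·0.7700 = 0.3080 m
margins: 0.1000+0.0300+0.0300 = 0.1600 m
S_min ≈ 0.7050+0.5523+0.3080+0.1600  ⇒  S_min = 6901/4000 m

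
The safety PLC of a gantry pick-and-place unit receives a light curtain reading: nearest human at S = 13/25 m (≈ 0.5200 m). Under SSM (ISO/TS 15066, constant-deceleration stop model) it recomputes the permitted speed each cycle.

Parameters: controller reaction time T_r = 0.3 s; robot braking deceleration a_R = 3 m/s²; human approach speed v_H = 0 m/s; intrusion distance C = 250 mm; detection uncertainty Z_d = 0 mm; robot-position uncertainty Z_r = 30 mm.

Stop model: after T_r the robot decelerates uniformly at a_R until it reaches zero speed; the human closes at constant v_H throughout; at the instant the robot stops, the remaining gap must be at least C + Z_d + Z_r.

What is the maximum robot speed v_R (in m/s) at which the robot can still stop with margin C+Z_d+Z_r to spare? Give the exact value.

v_R_max = 3/5 m/s = 0.6000 m/s

quadratic (1/6)·v² + (3/10)·v + (-6/25) = 0
  disc = (3/10)² − 4·(1/6)·(-6/25) = 1/4 ; √disc = 1/2
  v_R = (−(3/10) + 1/2) / (2·(1/6)) = 3/5 m/s
check:
stop time T_s = (3/5)/3 = 0.2000 s
robot covers v_R·T_r = 0.6000·0.3000 = 0.1800 m before braking
braking distance = 0.6000²/(2·3.0000) = 0.0600 m
human closes 0.0000·0.5000 = 0.0000 m
C+Z_d+Z_r = 0.2500+0.0000+0.0300 = 0.2800 m
sum ≈ 0.1800+0.0600+0.0000+0.2800 ≈ 0.5200 m = S ✓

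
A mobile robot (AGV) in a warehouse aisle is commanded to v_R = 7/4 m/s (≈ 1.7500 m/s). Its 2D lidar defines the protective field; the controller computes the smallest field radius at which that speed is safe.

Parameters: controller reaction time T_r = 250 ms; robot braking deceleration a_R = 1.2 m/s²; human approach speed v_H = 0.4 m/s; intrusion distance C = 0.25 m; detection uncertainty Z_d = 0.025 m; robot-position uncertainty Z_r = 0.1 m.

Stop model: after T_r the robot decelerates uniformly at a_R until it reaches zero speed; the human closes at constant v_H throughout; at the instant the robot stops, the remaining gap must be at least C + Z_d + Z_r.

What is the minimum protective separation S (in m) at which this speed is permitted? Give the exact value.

braking lasts T_s = (7/4)/(6/5) = 1.4583 s
reaction-phase robot travel = 1.7500·0.2500 = 0.4375 m
robot under decel: 1.7500²/(2·1.2000) = 1.2760 m
person approaches 0.4000·(0.2500+1.4583) = 0.6833 m
residual clearance needed = 0.2500+0.0250+0.1000 = 0.3750 m
S_min ≈ 0.4375+1.2760+0.6833+0.3750  ⇒  S_min = 887/320 m

S_min = 887/320 m = 2.7719 m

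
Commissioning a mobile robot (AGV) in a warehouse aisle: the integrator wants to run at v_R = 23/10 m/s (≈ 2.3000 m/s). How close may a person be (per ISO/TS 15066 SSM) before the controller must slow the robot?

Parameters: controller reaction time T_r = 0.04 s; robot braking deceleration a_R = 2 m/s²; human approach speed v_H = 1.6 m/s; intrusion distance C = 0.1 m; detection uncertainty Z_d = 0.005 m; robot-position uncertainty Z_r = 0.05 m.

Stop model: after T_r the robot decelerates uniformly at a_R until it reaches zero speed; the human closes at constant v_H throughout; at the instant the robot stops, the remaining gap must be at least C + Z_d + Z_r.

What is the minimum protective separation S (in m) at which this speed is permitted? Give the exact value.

braking lasts T_s = (23/10)/2 = 1.1500 s
robot in T_r: 2.3000·0.0400 = 0.0920 m
robot under decel: 2.3000²/(2·2.0000) = 1.3225 m
human closes 1.6000·1.1900 = 1.9040 m
margins: 0.1000+0.0050+0.0500 = 0.1550 m
S_min ≈ 0.0920+1.3225+1.9040+0.1550  ⇒  S_min = 6947/2000 m

S_min = 6947/2000 m = 3.4735 m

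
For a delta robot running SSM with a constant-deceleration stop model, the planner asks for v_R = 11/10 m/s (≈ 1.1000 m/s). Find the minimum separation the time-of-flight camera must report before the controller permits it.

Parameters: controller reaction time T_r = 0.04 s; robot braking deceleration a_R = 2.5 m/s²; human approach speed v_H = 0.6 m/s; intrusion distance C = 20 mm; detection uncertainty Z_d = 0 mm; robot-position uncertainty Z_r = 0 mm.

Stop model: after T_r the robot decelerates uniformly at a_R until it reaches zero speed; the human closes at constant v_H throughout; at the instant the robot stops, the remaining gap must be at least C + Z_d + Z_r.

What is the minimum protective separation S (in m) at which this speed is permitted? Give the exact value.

stop time T_s = (11/10)/(5/2) = 0.4400 s
robot covers v_R·T_r = 1.1000·0.0400 = 0.0440 m before braking
robot covers 1.1000·0.4400 − ½·2.5000·0.4400² = 0.2420 m while stopping
human over T_r+T_s: 0.6000·(0.0400+0.4400) = 0.2880 m
margins: 0.0200+0.0000+0.0000 = 0.0200 m
S_min ≈ 0.0440+0.2420+0.2880+0.0200  ⇒  S_min = 297/500 m

S_min = 297/500 m = 0.5940 m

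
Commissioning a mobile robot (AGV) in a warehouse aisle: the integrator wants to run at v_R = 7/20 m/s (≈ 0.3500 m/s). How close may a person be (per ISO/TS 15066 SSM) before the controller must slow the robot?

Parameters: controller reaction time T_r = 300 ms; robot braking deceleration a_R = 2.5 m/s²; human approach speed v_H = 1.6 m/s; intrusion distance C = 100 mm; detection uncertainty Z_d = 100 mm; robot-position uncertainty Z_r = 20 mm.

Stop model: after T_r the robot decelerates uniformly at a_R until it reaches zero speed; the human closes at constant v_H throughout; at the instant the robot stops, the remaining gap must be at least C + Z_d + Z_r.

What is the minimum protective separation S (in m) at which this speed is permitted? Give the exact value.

S_min = 2107/2000 m = 1.0535 m

braking lasts T_s = (7/20)/(5/2) = 0.1400 s
robot covers v_R·T_r = 0.3500·0.3000 = 0.1050 m before braking
braking distance = 0.3500²/(2·2.5000) = 0.0245 m
human over T_r+T_s: 1.6000·(0.3000+0.1400) = 0.7040 m
margins: 0.1000+0.1000+0.0200 = 0.2200 m
S_min ≈ 0.1050+0.0245+0.7040+0.2200  ⇒  S_min = 2107/2000 m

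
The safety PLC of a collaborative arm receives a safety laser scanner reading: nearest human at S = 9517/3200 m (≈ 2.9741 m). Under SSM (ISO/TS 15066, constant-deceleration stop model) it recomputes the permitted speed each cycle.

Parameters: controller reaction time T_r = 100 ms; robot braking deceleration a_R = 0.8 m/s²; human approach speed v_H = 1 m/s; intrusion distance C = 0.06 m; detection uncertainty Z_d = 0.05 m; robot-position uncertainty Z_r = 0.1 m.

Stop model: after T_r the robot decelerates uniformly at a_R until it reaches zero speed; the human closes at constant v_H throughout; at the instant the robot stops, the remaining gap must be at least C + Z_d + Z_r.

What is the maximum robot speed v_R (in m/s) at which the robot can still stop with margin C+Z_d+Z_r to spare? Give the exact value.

collect terms ⇒ (5/8)·v_R² + (27/20)·v_R + (-341/128) = 0
  disc = (27/20)² − 4·(5/8)·(-341/128) = 54289/6400 ; √disc = 233/80
  v_R = (−(27/20) + 233/80) / (2·(5/8)) = 5/4 m/s
check:
stop time T_s = (5/4)/(4/5) = 1.5625 s
robot covers v_R·T_r = 1.2500·0.1000 = 0.1250 m before braking
braking distance = 1.2500²/(2·0.8000) = 0.9766 m
person approaches 1.0000·(0.1000+1.5625) = 1.6625 m
margins: 0.0600+0.0500+0.1000 = 0.2100 m
sum ≈ 0.1250+0.9766+1.6625+0.2100 ≈ 2.9741 m = S ✓

v_R_max = 5/4 m/s = 1.2500 m/s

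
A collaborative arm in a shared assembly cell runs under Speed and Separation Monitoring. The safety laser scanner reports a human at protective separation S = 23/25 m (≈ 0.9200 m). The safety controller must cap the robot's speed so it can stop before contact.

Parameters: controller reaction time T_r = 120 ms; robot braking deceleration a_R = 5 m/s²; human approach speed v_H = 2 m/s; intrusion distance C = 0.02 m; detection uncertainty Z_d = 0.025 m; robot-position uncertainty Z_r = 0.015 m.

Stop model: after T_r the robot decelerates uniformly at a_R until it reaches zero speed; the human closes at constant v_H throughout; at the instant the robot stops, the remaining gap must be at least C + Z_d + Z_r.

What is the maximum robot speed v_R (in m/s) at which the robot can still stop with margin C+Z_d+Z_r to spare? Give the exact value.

v_R_max = 1 m/s = 1.0000 m/s

quadratic (1/10)·v² + (13/25)·v + (-31/50) = 0
  disc = (13/25)² − 4·(1/10)·(-31/50) = 324/625 ; √disc = 18/25
  v_R = (−(13/25) + 18/25) / (2·(1/10)) = 1 m/s
check:
stop time T_s = 1/5 = 0.2000 s
reaction-phase robot travel = 1.0000·0.1200 = 0.1200 m
robot covers 1.0000·0.2000 − ½·5.0000·0.2000² = 0.1000 m while stopping
human closes 2.0000·0.3200 = 0.6400 m
residual clearance needed = 0.0200+0.0250+0.0150 = 0.0600 m
sum ≈ 0.1200+0.1000+0.6400+0.0600 ≈ 0.9200 m = S ✓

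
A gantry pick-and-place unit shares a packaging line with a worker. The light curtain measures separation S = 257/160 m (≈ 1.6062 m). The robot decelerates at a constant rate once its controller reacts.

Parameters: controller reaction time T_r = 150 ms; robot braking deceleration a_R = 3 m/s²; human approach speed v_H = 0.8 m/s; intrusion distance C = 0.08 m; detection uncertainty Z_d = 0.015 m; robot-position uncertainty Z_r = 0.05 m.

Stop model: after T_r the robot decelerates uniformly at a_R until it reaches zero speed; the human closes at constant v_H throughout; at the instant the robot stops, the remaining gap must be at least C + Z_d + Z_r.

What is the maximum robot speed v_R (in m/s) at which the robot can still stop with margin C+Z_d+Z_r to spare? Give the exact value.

v_R_max = 37/20 m/s = 1.8500 m/s

quadratic (1/6)·v² + (5/12)·v + (-1073/800) = 0
  disc = (5/12)² − 4·(1/6)·(-1073/800) = 961/900 ; √disc = 31/30
  v_R = (−(5/12) + 31/30) / (2·(1/6)) = 37/20 m/s
check:
braking lasts T_s = (37/20)/3 = 0.6167 s
reaction-phase robot travel = 1.8500·0.1500 = 0.2775 m
robot covers 1.8500·0.6167 − ½·3.0000·0.6167² = 0.5704 m while stopping
person approaches 0.8000·(0.1500+0.6167) = 0.6133 m
residual clearance needed = 0.0800+0.0150+0.0500 = 0.1450 m
sum ≈ 0.2775+0.5704+0.6133+0.1450 ≈ 1.6062 m = S ✓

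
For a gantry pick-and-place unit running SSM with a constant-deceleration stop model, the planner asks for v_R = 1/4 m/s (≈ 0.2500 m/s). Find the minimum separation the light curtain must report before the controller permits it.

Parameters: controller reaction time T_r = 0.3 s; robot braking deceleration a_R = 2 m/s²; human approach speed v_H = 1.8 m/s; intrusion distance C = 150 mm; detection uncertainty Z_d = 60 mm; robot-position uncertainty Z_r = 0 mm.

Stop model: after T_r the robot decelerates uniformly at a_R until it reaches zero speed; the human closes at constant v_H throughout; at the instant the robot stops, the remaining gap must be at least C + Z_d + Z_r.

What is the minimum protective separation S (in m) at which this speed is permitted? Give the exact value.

S_min = 341/320 m = 1.0656 m

braking lasts T_s = (1/4)/2 = 0.1250 s
robot covers v_R·T_r = 0.2500·0.3000 = 0.0750 m before braking
robot under decel: 0.2500²/(2·2.0000) = 0.0156 m
human over T_r+T_s: 1.8000·(0.3000+0.1250) = 0.7650 m
C+Z_d+Z_r = 0.1500+0.0600+0.0000 = 0.2100 m
S_min ≈ 0.0750+0.0156+0.7650+0.2100  ⇒  S_min = 341/320 m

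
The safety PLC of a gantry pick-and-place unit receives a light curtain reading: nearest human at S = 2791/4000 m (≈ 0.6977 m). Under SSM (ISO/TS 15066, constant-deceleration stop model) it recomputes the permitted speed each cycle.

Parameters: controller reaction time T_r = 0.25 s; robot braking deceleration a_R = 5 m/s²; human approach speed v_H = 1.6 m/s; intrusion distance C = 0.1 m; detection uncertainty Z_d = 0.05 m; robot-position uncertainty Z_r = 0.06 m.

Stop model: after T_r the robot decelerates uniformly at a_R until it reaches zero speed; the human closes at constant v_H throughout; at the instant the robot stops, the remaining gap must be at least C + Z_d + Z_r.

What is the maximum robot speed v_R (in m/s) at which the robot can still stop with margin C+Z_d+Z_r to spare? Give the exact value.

v_R_max = 3/20 m/s = 0.1500 m/s

collect terms ⇒ (1/10)·v_R² + (57/100)·v_R + (-351/4000) = 0
  disc = (57/100)² − 4·(1/10)·(-351/4000) = 9/25 ; √disc = 3/5
  v_R = (−(57/100) + 3/5) / (2·(1/10)) = 3/20 m/s
check:
braking lasts T_s = (3/20)/5 = 0.0300 s
robot covers v_R·T_r = 0.1500·0.2500 = 0.0375 m before braking
robot under decel: 0.1500²/(2·5.0000) = 0.0022 m
human over T_r+T_s: 1.6000·(0.2500+0.0300) = 0.4480 m
residual clearance needed = 0.1000+0.0500+0.0600 = 0.2100 m
sum ≈ 0.0375+0.0022+0.4480+0.2100 ≈ 0.6977 m = S ✓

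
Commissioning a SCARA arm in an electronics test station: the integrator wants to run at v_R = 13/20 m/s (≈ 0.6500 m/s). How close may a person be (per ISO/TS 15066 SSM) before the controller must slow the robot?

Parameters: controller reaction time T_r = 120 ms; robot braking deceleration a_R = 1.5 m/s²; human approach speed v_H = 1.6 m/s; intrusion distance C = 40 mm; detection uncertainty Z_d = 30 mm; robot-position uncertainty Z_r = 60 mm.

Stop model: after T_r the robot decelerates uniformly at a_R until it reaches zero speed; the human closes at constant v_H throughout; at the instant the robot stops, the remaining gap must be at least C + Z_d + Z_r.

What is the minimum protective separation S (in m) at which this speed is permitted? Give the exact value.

S_min = 1481/1200 m = 1.2342 m

braking lasts T_s = (13/20)/(3/2) = 0.4333 s
robot covers v_R·T_r = 0.6500·0.1200 = 0.0780 m before braking
robot under decel: 0.6500²/(2·1.5000) = 0.1408 m
human closes 1.6000·0.5533 = 0.8853 m
margins: 0.0400+0.0300+0.0600 = 0.1300 m
S_min ≈ 0.0780+0.1408+0.8853+0.1300  ⇒  S_min = 1481/1200 m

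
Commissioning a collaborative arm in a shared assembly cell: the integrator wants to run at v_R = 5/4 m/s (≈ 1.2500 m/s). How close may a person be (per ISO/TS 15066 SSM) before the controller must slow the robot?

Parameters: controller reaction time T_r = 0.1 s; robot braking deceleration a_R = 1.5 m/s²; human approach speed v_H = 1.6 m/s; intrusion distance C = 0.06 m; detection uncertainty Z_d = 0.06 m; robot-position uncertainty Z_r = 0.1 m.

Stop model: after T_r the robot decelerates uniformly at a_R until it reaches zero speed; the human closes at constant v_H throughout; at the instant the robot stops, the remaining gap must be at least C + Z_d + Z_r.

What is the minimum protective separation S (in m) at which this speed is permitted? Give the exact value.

S_min = 2831/1200 m = 2.3592 m

T_s = v_R/a_R = (5/4)/(3/2) = 0.8333 s
reaction-phase robot travel = 1.2500·0.1000 = 0.1250 m
robot covers 1.2500·0.8333 − ½·1.5000·0.8333² = 0.5208 m while stopping
human closes 1.6000·0.9333 = 1.4933 m
margins: 0.0600+0.0600+0.1000 = 0.2200 m
S_min ≈ 0.1250+0.5208+1.4933+0.2200  ⇒  S_min = 2831/1200 m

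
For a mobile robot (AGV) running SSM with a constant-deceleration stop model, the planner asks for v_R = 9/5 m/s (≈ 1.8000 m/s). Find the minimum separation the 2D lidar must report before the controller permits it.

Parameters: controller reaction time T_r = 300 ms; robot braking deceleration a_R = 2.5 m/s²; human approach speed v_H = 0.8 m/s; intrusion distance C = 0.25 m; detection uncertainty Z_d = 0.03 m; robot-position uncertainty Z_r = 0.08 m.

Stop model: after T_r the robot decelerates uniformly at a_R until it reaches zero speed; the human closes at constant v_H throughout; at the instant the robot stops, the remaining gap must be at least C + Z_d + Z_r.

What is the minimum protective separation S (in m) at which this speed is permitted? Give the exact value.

T_s = v_R/a_R = (9/5)/(5/2) = 0.7200 s
robot in T_r: 1.8000·0.3000 = 0.5400 m
braking distance = 1.8000²/(2·2.5000) = 0.6480 m
human closes 0.8000·1.0200 = 0.8160 m
margins: 0.2500+0.0300+0.0800 = 0.3600 m
S_min ≈ 0.5400+0.6480+0.8160+0.3600  ⇒  S_min = 591/250 m

S_min = 591/250 m = 2.3640 m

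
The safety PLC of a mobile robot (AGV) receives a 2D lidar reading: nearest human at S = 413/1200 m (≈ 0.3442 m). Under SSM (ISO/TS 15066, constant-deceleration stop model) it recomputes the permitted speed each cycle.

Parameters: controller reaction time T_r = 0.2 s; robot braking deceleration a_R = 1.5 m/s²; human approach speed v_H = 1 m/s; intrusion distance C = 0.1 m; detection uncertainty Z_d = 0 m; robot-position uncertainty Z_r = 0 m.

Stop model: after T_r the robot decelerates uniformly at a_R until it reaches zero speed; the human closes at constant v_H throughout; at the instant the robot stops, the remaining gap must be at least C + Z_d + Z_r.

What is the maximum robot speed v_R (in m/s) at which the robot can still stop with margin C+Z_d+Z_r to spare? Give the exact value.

v_R_max = 1/20 m/s = 0.0500 m/s

quadratic (1/3)·v² + (13/15)·v + (-53/1200) = 0
  disc = (13/15)² − 4·(1/3)·(-53/1200) = 81/100 ; √disc = 9/10
  v_R = (−(13/15) + 9/10) / (2·(1/3)) = 1/20 m/s
check:
stop time T_s = (1/20)/(3/2) = 0.0333 s
robot in T_r: 0.0500·0.2000 = 0.0100 m
braking distance = 0.0500²/(2·1.5000) = 0.0008 m
human closes 1.0000·0.2333 = 0.2333 m
residual clearance needed = 0.1000+0.0000+0.0000 = 0.1000 m
sum ≈ 0.0100+0.0008+0.2333+0.1000 ≈ 0.3442 m = S ✓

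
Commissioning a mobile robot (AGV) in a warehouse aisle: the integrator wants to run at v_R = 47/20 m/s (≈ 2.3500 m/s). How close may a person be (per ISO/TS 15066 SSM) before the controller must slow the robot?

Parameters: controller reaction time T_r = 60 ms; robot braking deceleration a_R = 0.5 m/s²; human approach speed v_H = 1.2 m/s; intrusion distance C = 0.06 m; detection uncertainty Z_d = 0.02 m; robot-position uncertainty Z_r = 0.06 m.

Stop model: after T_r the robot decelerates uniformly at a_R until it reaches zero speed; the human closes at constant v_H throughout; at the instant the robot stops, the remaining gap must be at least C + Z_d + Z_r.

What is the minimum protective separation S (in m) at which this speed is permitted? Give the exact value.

braking lasts T_s = (47/20)/(1/2) = 4.7000 s
robot covers v_R·T_r = 2.3500·0.0600 = 0.1410 m before braking
robot covers 2.3500·4.7000 − ½·0.5000·4.7000² = 5.5225 m while stopping
person approaches 1.2000·(0.0600+4.7000) = 5.7120 m
margins: 0.0600+0.0200+0.0600 = 0.1400 m
S_min ≈ 0.1410+5.5225+5.7120+0.1400  ⇒  S_min = 23031/2000 m

S_min = 23031/2000 m = 11.5155 m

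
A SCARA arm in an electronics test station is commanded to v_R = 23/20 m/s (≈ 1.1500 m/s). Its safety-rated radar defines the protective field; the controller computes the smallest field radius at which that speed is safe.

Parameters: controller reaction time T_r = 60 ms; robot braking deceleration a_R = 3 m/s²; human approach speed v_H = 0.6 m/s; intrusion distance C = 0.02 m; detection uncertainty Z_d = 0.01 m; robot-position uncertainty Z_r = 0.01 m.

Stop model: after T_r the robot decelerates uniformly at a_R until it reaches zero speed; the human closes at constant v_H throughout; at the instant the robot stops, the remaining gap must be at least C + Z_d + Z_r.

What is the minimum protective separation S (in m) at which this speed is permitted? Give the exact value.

stop time T_s = (23/20)/3 = 0.3833 s
robot in T_r: 1.1500·0.0600 = 0.0690 m
robot under decel: 1.1500²/(2·3.0000) = 0.2204 m
person approaches 0.6000·(0.0600+0.3833) = 0.2660 m
C+Z_d+Z_r = 0.0200+0.0100+0.0100 = 0.0400 m
S_min ≈ 0.0690+0.2204+0.2660+0.0400  ⇒  S_min = 1429/2400 m

S_min = 1429/2400 m = 0.5954 m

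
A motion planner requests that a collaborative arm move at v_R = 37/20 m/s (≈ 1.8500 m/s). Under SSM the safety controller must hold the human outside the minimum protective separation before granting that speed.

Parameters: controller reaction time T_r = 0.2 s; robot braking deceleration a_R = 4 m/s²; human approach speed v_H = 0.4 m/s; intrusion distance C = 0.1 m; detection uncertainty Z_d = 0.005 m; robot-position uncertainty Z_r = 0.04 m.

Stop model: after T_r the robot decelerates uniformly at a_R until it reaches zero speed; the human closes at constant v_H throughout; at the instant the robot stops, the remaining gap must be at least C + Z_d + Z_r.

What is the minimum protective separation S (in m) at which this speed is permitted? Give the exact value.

braking lasts T_s = (37/20)/4 = 0.4625 s
robot in T_r: 1.8500·0.2000 = 0.3700 m
braking distance = 1.8500²/(2·4.0000) = 0.4278 m
human closes 0.4000·0.6625 = 0.2650 m
C+Z_d+Z_r = 0.1000+0.0050+0.0400 = 0.1450 m
S_min ≈ 0.3700+0.4278+0.2650+0.1450  ⇒  S_min = 773/640 m

S_min = 773/640 m = 1.2078 m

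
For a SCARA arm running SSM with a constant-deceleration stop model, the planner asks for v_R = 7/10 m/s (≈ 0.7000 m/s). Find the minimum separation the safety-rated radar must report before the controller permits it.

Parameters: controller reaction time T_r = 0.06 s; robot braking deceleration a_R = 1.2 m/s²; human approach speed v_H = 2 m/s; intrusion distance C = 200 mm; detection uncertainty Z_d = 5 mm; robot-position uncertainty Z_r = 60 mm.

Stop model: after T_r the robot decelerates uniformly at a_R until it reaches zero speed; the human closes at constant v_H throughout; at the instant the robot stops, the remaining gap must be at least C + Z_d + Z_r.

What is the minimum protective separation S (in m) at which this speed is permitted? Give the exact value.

S_min = 10787/6000 m = 1.7978 m

braking lasts T_s = (7/10)/(6/5) = 0.5833 s
robot covers v_R·T_r = 0.7000·0.0600 = 0.0420 m before braking
robot under decel: 0.7000²/(2·1.2000) = 0.2042 m
person approaches 2.0000·(0.0600+0.5833) = 1.2867 m
C+Z_d+Z_r = 0.2000+0.0050+0.0600 = 0.2650 m
S_min ≈ 0.0420+0.2042+1.2867+0.2650  ⇒  S_min = 10787/6000 m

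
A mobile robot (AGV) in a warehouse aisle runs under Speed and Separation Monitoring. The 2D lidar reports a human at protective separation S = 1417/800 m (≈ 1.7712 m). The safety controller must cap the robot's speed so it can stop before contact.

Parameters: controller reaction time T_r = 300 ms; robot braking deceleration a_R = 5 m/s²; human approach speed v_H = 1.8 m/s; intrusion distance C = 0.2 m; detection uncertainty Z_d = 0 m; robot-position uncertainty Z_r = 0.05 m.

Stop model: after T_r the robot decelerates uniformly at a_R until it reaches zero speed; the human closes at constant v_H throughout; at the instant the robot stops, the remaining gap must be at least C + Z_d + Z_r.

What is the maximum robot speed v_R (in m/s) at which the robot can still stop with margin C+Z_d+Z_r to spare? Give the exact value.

v_R_max = 5/4 m/s = 1.2500 m/s

quadratic (1/10)·v² + (33/50)·v + (-157/160) = 0
  disc = (33/50)² − 4·(1/10)·(-157/160) = 8281/10000 ; √disc = 91/100
  v_R = (−(33/50) + 91/100) / (2·(1/10)) = 5/4 m/s
check:
braking lasts T_s = (5/4)/5 = 0.2500 s
robot in T_r: 1.2500·0.3000 = 0.3750 m
robot covers 1.2500·0.2500 − ½·5.0000·0.2500² = 0.1562 m while stopping
human over T_r+T_s: 1.8000·(0.3000+0.2500) = 0.9900 m
margins: 0.2000+0.0000+0.0500 = 0.2500 m
sum ≈ 0.3750+0.1562+0.9900+0.2500 ≈ 1.7712 m = S ✓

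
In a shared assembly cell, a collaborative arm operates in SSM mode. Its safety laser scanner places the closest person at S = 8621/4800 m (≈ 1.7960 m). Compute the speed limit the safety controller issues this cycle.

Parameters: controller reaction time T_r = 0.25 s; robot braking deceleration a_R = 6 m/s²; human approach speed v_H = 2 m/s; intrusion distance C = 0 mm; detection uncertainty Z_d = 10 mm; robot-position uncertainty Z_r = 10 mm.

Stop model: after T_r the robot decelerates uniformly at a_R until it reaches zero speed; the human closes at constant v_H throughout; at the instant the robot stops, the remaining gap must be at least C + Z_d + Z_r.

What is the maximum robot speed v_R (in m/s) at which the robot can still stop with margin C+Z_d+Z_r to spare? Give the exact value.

collect terms ⇒ (1/12)·v_R² + (7/12)·v_R + (-245/192) = 0
  disc = (7/12)² − 4·(1/12)·(-245/192) = 49/64 ; √disc = 7/8
  v_R = (−(7/12) + 7/8) / (2·(1/12)) = 7/4 m/s
check:
braking lasts T_s = (7/4)/6 = 0.2917 s
robot in T_r: 1.7500·0.2500 = 0.4375 m
braking distance = 1.7500²/(2·6.0000) = 0.2552 m
person approaches 2.0000·(0.2500+0.2917) = 1.0833 m
C+Z_d+Z_r = 0.0000+0.0100+0.0100 = 0.0200 m
sum ≈ 0.4375+0.2552+1.0833+0.0200 ≈ 1.7960 m = S ✓

v_R_max = 7/4 m/s = 1.7500 m/s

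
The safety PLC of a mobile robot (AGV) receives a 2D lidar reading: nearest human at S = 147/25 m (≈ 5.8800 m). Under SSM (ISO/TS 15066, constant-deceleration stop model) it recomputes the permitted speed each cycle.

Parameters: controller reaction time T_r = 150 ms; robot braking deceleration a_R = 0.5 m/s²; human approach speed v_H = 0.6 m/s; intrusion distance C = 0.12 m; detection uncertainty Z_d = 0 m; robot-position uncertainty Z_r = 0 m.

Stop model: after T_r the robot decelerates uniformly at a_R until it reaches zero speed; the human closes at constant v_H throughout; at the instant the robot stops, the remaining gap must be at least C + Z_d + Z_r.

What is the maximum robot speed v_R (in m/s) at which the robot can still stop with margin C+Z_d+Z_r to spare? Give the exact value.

at the boundary: (1)·v² + (27/20)·v + (-567/100) = 0
  disc = (27/20)² − 4·(1)·(-567/100) = 9801/400 ; √disc = 99/20
  v_R = (−(27/20) + 99/20) / (2·(1)) = 9/5 m/s
check:
braking lasts T_s = (9/5)/(1/2) = 3.6000 s
robot in T_r: 1.8000·0.1500 = 0.2700 m
braking distance = 1.8000²/(2·0.5000) = 3.2400 m
human closes 0.6000·3.7500 = 2.2500 m
residual clearance needed = 0.1200+0.0000+0.0000 = 0.1200 m
sum ≈ 0.2700+3.2400+2.2500+0.1200 ≈ 5.8800 m = S ✓

v_R_max = 9/5 m/s = 1.8000 m/s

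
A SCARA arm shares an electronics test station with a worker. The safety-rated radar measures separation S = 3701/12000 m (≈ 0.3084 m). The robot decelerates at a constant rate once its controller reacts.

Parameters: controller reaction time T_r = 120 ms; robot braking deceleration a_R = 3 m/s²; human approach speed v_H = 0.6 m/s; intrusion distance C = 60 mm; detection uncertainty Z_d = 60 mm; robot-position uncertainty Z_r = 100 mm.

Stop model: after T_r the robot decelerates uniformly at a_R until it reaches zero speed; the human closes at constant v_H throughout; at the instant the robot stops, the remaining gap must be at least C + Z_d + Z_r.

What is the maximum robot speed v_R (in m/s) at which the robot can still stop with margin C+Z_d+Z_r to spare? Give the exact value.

v_R_max = 1/20 m/s = 0.0500 m/s

quadratic (1/6)·v² + (8/25)·v + (-197/12000) = 0
  disc = (8/25)² − 4·(1/6)·(-197/12000) = 10201/90000 ; √disc = 101/300
  v_R = (−(8/25) + 101/300) / (2·(1/6)) = 1/20 m/s
check:
braking lasts T_s = (1/20)/3 = 0.0167 s
robot covers v_R·T_r = 0.0500·0.1200 = 0.0060 m before braking
robot covers 0.0500·0.0167 − ½·3.0000·0.0167² = 0.0004 m while stopping
human over T_r+T_s: 0.6000·(0.1200+0.0167) = 0.0820 m
margins: 0.0600+0.0600+0.1000 = 0.2200 m
sum ≈ 0.0060+0.0004+0.0820+0.2200 ≈ 0.3084 m = S ✓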